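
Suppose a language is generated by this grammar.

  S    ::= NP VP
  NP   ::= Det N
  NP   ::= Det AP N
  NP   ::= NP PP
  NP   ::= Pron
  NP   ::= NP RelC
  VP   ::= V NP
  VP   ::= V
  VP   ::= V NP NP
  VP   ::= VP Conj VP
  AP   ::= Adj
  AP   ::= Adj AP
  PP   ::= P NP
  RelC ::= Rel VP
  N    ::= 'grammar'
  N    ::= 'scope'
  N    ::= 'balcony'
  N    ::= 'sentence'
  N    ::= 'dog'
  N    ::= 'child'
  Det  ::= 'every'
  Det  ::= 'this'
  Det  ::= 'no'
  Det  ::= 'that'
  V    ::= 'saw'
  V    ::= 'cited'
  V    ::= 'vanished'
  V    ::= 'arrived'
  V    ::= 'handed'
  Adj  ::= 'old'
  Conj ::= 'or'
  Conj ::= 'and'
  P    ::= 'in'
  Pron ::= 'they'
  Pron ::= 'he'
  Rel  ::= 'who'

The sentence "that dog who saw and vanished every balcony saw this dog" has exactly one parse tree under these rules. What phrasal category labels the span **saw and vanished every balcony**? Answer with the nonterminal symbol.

S
  NP
    NP
      Det: that
      N: dog
    RelC
      Rel: who
      VP
        VP
          V: saw
        Conj: and
        VP
          V: vanished
          NP
            Det: every
            N: balcony
  VP
    V: saw
    NP
      Det: this
      N: dog
The span 'saw and vanished every balcony' is the VP node built by VP → VP Conj VP.

VP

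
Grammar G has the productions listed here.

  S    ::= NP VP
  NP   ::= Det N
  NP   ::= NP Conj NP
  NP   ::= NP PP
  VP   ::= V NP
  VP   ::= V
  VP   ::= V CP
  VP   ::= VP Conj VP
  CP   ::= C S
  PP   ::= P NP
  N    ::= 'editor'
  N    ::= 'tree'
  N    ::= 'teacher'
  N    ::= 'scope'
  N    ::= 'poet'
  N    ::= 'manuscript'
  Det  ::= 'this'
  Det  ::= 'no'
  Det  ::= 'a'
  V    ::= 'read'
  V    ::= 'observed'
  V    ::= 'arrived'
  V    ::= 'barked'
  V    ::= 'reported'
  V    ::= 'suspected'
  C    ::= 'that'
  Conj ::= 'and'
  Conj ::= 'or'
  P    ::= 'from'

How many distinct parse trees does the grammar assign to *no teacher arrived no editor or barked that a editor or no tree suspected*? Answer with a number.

[S [NP [Det no] [N teacher]] [VP [VP [V arrived] [NP [Det no] [N editor]]] [Conj or] [VP [V barked] [CP [C that] [S [NP [NP [Det a] [N editor]] [Conj or] [NP [Det no] [N tree]]] [VP [V suspected]]]]]]]
No rule offers an alternative attachment or grouping for any span, so this is the only derivation.

1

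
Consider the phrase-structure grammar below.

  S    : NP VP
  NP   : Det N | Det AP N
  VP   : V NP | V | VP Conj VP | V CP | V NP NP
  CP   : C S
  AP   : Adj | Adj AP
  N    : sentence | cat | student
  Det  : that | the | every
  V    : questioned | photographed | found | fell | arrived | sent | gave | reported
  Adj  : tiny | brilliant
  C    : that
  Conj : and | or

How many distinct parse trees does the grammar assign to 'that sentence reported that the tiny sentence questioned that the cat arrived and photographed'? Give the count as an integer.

3

Two of the 3 distinct bracketings:
[S [NP [Det that] [N sentence]] [VP [VP [V reported] [CP [C that] [S [NP [Det the] [AP [Adj tiny]] [N sentence]] [VP [V questioned] [CP [C that] [S [NP [Det the] [N cat]] [VP [V arrived]]]]]]]] [Conj and] [VP [V photographed]]]]
[S [NP [Det that] [N sentence]] [VP [V reported] [CP [C that] [S [NP [Det the] [AP [Adj tiny]] [N sentence]] [VP [VP [V questioned] [CP [C that] [S [NP [Det the] [N cat]] [VP [V arrived]]]]] [Conj and] [VP [V photographed]]]]]]]
The trees differ in how a recursive rule is bracketed over the same span.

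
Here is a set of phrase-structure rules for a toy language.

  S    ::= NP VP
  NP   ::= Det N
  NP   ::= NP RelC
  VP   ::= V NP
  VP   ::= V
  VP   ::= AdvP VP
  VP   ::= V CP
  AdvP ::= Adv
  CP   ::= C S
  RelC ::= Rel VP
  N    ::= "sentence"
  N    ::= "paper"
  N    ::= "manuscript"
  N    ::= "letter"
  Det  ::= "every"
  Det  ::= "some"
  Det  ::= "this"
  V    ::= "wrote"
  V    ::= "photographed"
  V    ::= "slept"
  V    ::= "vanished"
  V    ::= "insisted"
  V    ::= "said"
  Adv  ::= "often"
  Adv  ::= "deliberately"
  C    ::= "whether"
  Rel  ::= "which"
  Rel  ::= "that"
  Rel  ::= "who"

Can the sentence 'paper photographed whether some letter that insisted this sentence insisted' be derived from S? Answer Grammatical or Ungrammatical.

Ungrammatical

For S → NP VP, no prefix of the string parses as an NP.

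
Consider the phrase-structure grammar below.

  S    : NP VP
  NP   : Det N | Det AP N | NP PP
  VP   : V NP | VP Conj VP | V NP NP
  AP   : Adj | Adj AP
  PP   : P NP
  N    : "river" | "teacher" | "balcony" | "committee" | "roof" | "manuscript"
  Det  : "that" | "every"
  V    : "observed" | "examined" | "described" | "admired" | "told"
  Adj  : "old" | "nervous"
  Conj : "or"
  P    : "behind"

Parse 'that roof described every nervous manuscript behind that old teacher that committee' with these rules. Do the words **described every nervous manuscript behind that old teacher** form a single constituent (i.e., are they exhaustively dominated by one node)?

No

[S [NP [Det that] [N roof]] [VP [V described] [NP [NP [Det every] [AP [Adj nervous]] [N manuscript]] [PP [P behind] [NP [Det that] [AP [Adj old]] [N teacher]]]] [NP [Det that] [N committee]]]]
The smallest constituent containing 'described every nervous manuscript behind that old teacher' is the VP spanning 'described every nervous manuscript behind that old teacher that committee'; no single node in the tree dominates exactly the given words.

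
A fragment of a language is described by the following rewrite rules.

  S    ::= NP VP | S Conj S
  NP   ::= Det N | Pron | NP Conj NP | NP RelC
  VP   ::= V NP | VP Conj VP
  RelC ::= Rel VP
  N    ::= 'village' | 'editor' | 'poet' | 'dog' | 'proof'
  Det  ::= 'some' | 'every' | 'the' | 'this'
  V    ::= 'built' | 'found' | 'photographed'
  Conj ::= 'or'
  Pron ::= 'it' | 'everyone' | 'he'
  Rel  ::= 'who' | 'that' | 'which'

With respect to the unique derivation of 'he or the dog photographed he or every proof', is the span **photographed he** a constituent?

[S [NP [NP [Pron he]] [Conj or] [NP [Det the] [N dog]]] [VP [V photographed] [NP [NP [Pron he]] [Conj or] [NP [Det every] [N proof]]]]]
The smallest constituent containing 'photographed he' is the VP spanning 'photographed he or every proof'; no single node in the tree dominates exactly the given words.

No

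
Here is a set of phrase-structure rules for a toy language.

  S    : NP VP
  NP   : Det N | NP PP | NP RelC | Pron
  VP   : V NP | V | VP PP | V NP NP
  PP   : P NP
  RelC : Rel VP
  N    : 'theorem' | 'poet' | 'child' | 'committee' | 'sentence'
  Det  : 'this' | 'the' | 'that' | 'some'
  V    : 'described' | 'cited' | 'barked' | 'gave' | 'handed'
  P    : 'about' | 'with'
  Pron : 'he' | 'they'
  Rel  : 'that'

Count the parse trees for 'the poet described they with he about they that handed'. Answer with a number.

9

Two of the 9 distinct bracketings:
[S [NP [Det the] [N poet]] [VP [V described] [NP [NP [Pron they]] [PP [P with] [NP [NP [Pron he]] [PP [P about] [NP [NP [Pron they]] [RelC [Rel that] [VP [V handed]]]]]]]]]]
[S [NP [Det the] [N poet]] [VP [V described] [NP [NP [Pron they]] [PP [P with] [NP [NP [NP [Pron he]] [PP [P about] [NP [Pron they]]]] [RelC [Rel that] [VP [V handed]]]]]]]]
The trees differ in how a recursive rule is bracketed over the same span.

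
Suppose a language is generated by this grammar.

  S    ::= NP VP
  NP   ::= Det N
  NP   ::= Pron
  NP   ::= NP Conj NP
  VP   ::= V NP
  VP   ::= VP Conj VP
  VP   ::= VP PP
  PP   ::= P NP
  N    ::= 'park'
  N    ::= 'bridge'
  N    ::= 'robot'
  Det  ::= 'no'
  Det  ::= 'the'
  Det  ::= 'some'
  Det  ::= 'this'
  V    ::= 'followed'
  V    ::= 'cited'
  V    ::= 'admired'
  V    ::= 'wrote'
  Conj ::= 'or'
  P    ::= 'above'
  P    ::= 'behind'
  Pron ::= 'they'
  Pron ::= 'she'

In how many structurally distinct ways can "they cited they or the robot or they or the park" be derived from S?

Two of the 5 distinct bracketings:
[S [NP [Pron they]] [VP [V cited] [NP [NP [Pron they]] [Conj or] [NP [NP [Det the] [N robot]] [Conj or] [NP [NP [Pron they]] [Conj or] [NP [Det the] [N park]]]]]]]
[S [NP [Pron they]] [VP [V cited] [NP [NP [Pron they]] [Conj or] [NP [NP [NP [Det the] [N robot]] [Conj or] [NP [Pron they]]] [Conj or] [NP [Det the] [N park]]]]]]
The trees differ in how a recursive rule is bracketed over the same span.

5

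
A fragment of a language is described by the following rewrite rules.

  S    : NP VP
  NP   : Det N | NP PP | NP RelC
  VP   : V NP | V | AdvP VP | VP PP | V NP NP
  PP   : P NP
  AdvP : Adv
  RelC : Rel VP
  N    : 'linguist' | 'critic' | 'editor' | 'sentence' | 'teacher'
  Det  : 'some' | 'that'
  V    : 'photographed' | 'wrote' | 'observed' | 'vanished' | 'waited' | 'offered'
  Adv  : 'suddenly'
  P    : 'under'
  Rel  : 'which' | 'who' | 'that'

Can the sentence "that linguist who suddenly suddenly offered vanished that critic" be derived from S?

Grammatical

[S [NP [NP [Det that] [N linguist]] [RelC [Rel who] [VP [AdvP [Adv suddenly]] [VP [AdvP [Adv suddenly]] [VP [V offered]]]]]] [VP [V vanished] [NP [Det that] [N critic]]]]
Each bracket corresponds to one application of a listed rule, so the string is derivable from S.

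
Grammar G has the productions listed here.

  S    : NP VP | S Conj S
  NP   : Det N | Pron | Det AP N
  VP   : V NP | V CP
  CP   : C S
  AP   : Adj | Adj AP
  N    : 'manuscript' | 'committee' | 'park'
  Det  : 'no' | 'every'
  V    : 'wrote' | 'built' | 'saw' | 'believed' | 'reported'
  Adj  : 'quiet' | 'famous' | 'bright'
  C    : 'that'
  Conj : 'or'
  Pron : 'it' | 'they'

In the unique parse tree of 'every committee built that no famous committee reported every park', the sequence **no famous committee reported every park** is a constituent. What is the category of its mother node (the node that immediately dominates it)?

CP

[S [NP [Det every] [N committee]] [VP [V built] [CP [C that] [S [NP [Det no] [AP [Adj famous]] [N committee]] [VP [V reported] [NP [Det every] [N park]]]]]]]
The span 'no famous committee reported every park' is the S node built by S → NP VP.
Its mother is the CP built by CP → C S.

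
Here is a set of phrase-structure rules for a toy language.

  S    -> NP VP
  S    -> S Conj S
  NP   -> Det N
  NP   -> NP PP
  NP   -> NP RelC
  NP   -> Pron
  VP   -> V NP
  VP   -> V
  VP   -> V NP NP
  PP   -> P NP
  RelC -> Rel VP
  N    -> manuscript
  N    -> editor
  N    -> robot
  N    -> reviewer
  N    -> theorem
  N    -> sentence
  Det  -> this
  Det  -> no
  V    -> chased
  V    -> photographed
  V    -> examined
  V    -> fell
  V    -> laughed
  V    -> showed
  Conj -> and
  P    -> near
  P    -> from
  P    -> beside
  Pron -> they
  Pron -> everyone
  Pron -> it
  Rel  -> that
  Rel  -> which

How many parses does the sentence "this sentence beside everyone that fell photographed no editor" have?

2

The two bracketings:
[S [NP [NP [Det this] [N sentence]] [PP [P beside] [NP [NP [Pron everyone]] [RelC [Rel that] [VP [V fell]]]]]] [VP [V photographed] [NP [Det no] [N editor]]]]
[S [NP [NP [NP [Det this] [N sentence]] [PP [P beside] [NP [Pron everyone]]]] [RelC [Rel that] [VP [V fell]]]] [VP [V photographed] [NP [Det no] [N editor]]]]
The trees differ in how a recursive rule is bracketed over the same span.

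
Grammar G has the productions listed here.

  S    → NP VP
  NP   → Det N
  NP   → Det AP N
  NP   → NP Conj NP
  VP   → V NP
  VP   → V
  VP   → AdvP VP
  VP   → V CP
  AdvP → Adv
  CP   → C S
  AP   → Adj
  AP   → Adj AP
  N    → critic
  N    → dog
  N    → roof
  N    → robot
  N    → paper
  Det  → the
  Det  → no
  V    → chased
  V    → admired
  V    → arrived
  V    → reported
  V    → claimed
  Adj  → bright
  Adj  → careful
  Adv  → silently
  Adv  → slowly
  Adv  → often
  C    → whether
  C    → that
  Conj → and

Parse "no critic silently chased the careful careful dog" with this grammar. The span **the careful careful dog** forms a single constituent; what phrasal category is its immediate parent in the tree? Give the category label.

[S [NP [Det no] [N critic]] [VP [AdvP [Adv silently]] [VP [V chased] [NP [Det the] [AP [Adj careful] [AP [Adj careful]]] [N dog]]]]]
The span 'the careful careful dog' is the NP node built by NP → Det AP N.
Its mother is the VP built by VP → V NP.

VP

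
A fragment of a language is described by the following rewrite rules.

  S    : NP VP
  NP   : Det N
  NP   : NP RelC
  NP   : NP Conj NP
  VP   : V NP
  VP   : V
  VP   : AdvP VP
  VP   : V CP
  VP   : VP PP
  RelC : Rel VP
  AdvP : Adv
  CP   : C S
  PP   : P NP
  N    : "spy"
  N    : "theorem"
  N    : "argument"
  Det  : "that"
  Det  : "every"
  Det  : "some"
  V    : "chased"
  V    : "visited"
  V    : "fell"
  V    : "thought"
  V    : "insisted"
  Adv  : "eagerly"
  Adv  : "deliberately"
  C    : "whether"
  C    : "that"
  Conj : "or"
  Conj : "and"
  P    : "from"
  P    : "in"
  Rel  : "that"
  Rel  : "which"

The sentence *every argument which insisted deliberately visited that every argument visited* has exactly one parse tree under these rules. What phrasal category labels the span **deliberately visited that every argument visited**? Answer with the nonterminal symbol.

[S [NP [NP [Det every] [N argument]] [RelC [Rel which] [VP [V insisted]]]] [VP [AdvP [Adv deliberately]] [VP [V visited] [CP [C that] [S [NP [Det every] [N argument]] [VP [V visited]]]]]]]
The span 'deliberately visited that every argument visited' is the VP node built by VP → AdvP VP.

VP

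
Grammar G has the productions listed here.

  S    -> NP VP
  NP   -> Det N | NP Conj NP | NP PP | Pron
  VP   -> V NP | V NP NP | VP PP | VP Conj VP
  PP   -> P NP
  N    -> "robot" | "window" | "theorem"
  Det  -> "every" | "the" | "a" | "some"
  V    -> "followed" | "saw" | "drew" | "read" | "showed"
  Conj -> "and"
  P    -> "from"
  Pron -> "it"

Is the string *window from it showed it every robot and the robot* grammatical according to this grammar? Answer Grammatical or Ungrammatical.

For S → NP VP, no prefix of the string parses as an NP.

Ungrammatical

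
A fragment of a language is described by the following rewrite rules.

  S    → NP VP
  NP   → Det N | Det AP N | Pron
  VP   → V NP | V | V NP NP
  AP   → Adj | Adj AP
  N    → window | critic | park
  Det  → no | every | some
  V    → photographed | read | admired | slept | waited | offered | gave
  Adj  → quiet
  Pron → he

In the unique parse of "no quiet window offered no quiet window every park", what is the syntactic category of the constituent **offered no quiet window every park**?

[S [NP [Det no] [AP [Adj quiet]] [N window]] [VP [V offered] [NP [Det no] [AP [Adj quiet]] [N window]] [NP [Det every] [N park]]]]
The span 'offered no quiet window every park' is the VP node built by VP → V NP NP.

VP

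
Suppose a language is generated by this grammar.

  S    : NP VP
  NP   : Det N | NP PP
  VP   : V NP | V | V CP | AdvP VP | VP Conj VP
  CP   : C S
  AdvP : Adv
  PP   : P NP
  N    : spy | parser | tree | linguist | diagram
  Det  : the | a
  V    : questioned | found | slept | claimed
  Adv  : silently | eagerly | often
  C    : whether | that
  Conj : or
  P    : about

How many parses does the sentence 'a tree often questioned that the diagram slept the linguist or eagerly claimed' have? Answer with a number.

Two of the 3 distinct bracketings:
[S [NP [Det a] [N tree]] [VP [AdvP [Adv often]] [VP [V questioned] [CP [C that] [S [NP [Det the] [N diagram]] [VP [VP [V slept] [NP [Det the] [N linguist]]] [Conj or] [VP [AdvP [Adv eagerly]] [VP [V claimed]]]]]]]]]
[S [NP [Det a] [N tree]] [VP [AdvP [Adv often]] [VP [VP [V questioned] [CP [C that] [S [NP [Det the] [N diagram]] [VP [V slept] [NP [Det the] [N linguist]]]]]] [Conj or] [VP [AdvP [Adv eagerly]] [VP [V claimed]]]]]]
The trees differ in how a recursive rule is bracketed over the same span.

3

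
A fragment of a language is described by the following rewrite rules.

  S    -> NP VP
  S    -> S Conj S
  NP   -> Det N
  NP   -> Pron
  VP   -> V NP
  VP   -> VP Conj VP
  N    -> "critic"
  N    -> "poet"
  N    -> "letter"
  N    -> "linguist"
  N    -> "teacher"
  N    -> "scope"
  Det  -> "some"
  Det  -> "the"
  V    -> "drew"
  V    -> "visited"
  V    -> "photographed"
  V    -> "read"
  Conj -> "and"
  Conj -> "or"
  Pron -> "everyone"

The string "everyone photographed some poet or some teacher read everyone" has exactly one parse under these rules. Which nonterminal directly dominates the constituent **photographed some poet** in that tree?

S
  S
    NP
      Pron: everyone
    VP
      V: photographed
      NP
        Det: some
        N: poet
  Conj: or
  S
    NP
      Det: some
      N: teacher
    VP
      V: read
      NP
        Pron: everyone
The span 'photographed some poet' is the VP node built by VP → V NP.
Its mother is the S built by S → NP VP.

S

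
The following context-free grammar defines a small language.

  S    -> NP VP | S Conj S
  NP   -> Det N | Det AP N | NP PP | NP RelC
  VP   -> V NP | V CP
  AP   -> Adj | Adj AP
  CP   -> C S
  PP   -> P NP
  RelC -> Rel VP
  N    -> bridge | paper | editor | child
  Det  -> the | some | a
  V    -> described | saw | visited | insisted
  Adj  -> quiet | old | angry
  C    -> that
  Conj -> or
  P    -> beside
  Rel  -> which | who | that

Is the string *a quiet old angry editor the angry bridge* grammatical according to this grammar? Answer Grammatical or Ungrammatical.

Ungrammatical

An N word can never sit immediately before a Det word in any string this grammar generates, so the substring 'editor the' rules out a derivation.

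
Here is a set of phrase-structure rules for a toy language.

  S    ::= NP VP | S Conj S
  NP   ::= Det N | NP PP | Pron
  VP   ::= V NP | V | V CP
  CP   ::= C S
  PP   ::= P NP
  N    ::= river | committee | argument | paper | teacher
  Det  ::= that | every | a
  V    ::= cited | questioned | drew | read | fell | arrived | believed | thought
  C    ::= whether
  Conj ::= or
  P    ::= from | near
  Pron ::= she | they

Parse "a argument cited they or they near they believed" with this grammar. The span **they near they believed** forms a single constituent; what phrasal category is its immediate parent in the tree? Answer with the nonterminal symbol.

S

[S [S [NP [Det a] [N argument]] [VP [V cited] [NP [Pron they]]]] [Conj or] [S [NP [NP [Pron they]] [PP [P near] [NP [Pron they]]]] [VP [V believed]]]]
The span 'they near they believed' is the S node built by S → NP VP.
Its mother is the S built by S → S Conj S.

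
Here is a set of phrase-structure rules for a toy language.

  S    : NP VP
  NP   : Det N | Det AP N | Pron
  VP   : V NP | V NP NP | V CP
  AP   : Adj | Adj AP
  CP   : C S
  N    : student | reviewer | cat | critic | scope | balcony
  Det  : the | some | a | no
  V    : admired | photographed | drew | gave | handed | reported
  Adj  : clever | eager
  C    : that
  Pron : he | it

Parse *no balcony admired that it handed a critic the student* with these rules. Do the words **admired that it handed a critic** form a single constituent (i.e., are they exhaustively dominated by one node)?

No

[S [NP [Det no] [N balcony]] [VP [V admired] [CP [C that] [S [NP [Pron it]] [VP [V handed] [NP [Det a] [N critic]] [NP [Det the] [N student]]]]]]]
The smallest constituent containing 'admired that it handed a critic' is the VP spanning 'admired that it handed a critic the student'; no single node in the tree dominates exactly the given words.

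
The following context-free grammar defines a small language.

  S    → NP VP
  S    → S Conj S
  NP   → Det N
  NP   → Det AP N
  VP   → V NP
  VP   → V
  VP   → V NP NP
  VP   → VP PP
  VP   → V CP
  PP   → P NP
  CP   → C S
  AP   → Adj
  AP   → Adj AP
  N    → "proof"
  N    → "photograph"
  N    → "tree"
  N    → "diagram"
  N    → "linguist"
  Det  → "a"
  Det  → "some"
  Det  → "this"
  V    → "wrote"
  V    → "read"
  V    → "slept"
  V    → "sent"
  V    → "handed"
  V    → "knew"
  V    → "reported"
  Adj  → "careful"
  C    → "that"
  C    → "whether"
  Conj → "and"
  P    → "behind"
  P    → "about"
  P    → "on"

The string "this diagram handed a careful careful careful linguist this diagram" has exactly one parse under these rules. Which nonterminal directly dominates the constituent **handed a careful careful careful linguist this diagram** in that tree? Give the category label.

S
  NP
    Det: this
    N: diagram
  VP
    V: handed
    NP
      Det: a
      AP
        Adj: careful
        AP
          Adj: careful
          AP
            Adj: careful
      N: linguist
    NP
      Det: this
      N: diagram
The span 'handed a careful careful careful linguist this diagram' is the VP node built by VP → V NP NP.
Its mother is the S built by S → NP VP.

S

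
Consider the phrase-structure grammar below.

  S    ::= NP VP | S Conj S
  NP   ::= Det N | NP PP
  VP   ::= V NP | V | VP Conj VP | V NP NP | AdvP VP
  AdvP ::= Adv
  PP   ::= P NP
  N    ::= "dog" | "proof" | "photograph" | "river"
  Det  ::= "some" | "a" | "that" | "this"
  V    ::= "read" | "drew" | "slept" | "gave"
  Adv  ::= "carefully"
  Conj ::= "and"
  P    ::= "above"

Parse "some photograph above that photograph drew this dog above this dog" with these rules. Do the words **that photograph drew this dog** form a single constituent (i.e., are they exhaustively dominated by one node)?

[S [NP [NP [Det some] [N photograph]] [PP [P above] [NP [Det that] [N photograph]]]] [VP [V drew] [NP [NP [Det this] [N dog]] [PP [P above] [NP [Det this] [N dog]]]]]]
The smallest constituent containing 'that photograph drew this dog' is the S spanning 'some photograph above that photograph drew this dog above this dog'; no single node in the tree dominates exactly the given words.

No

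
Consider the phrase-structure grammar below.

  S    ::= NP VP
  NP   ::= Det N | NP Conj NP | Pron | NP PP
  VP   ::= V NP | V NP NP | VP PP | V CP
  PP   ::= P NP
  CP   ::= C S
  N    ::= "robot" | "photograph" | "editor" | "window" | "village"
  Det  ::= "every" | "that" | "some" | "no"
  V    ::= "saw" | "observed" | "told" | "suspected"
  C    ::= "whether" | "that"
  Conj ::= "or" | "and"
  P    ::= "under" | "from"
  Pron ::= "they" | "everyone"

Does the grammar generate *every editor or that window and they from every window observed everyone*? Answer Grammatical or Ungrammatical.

[S [NP [NP [Det every] [N editor]] [Conj or] [NP [NP [Det that] [N window]] [Conj and] [NP [NP [Pron they]] [PP [P from] [NP [Det every] [N window]]]]]] [VP [V observed] [NP [Pron everyone]]]]
The bracketing above is licensed at every node by one of the given productions, with S at the root.

Grammatical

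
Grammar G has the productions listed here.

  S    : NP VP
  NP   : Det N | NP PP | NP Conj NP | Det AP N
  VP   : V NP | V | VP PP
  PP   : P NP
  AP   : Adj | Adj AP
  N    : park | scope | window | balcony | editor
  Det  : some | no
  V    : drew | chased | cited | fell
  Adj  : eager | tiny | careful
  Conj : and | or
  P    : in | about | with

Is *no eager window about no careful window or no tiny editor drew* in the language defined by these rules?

S
  NP
    NP
      Det: no
      AP
        Adj: eager
      N: window
    PP
      P: about
      NP
        NP
          Det: no
          AP
            Adj: careful
          N: window
        Conj: or
        NP
          Det: no
          AP
            Adj: tiny
          N: editor
  VP
    V: drew
Every word is introduced by a lexical rule and the phrasal rules combine the resulting categories into a single S.

Grammatical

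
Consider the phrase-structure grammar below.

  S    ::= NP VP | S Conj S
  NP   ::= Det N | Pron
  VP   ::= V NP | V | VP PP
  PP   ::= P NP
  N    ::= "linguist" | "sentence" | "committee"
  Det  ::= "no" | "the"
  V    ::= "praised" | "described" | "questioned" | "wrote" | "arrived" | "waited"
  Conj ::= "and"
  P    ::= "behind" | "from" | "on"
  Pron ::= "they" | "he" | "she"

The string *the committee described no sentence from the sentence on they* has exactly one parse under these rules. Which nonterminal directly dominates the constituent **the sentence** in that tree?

[S [NP [Det the] [N committee]] [VP [VP [VP [V described] [NP [Det no] [N sentence]]] [PP [P from] [NP [Det the] [N sentence]]]] [PP [P on] [NP [Pron they]]]]]
The span 'the sentence' is the NP node built by NP → Det N.
Its mother is the PP built by PP → P NP.

PP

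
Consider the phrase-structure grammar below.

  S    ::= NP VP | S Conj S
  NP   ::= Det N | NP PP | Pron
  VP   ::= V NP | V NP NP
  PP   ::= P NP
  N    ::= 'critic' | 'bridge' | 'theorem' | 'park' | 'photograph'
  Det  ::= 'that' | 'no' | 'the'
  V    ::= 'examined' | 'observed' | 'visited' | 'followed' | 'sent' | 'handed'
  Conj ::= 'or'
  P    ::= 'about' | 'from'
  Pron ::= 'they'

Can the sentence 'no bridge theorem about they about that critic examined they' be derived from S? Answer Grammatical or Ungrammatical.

An N word can never sit immediately before an N word in any string this grammar generates, so the substring 'bridge theorem' rules out a derivation.

Ungrammatical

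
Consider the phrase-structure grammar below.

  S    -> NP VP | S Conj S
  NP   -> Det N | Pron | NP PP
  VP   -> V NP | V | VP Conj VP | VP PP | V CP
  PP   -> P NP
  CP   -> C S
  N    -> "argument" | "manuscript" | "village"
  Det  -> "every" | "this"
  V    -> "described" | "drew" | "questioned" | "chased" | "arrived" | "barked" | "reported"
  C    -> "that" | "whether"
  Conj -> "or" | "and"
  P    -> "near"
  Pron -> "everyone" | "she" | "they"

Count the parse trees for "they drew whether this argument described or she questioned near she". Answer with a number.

3

Two of the 3 distinct bracketings:
[S [NP [Pron they]] [VP [VP [V drew] [CP [C whether] [S [S [NP [Det this] [N argument]] [VP [V described]]] [Conj or] [S [NP [Pron she]] [VP [V questioned]]]]]] [PP [P near] [NP [Pron she]]]]]
[S [NP [Pron they]] [VP [V drew] [CP [C whether] [S [S [NP [Det this] [N argument]] [VP [V described]]] [Conj or] [S [NP [Pron she]] [VP [VP [V questioned]] [PP [P near] [NP [Pron she]]]]]]]]]
The trees differ in how a recursive rule is bracketed over the same span.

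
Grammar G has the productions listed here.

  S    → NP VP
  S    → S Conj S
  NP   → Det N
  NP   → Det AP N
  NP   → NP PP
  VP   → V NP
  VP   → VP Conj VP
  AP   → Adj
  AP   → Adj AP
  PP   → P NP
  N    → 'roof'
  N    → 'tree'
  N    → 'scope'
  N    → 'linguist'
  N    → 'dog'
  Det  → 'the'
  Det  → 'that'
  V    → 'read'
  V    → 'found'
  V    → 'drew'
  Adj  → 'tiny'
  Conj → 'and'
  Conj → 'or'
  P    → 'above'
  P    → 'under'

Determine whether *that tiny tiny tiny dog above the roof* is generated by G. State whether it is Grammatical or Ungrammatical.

Ungrammatical

For S → NP VP, the only prefix that parses as NP is 'that tiny tiny tiny dog', but the remainder 'above the roof' is not a VP under these rules. The alternative S rule S → S Conj S likewise has no satisfying split.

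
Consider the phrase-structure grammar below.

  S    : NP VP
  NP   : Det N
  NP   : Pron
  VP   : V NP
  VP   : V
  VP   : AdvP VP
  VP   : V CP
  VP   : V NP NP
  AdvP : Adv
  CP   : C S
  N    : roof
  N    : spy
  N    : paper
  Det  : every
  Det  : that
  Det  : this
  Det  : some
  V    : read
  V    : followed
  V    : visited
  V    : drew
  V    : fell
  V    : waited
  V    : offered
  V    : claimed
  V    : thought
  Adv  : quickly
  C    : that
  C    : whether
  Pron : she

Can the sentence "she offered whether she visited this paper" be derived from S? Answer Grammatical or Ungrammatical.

S
  NP
    Pron: she
  VP
    V: offered
    CP
      C: whether
      S
        NP
          Pron: she
        VP
          V: visited
          NP
            Det: this
            N: paper
Each bracket corresponds to one application of a listed rule, so the string is derivable from S.

Grammatical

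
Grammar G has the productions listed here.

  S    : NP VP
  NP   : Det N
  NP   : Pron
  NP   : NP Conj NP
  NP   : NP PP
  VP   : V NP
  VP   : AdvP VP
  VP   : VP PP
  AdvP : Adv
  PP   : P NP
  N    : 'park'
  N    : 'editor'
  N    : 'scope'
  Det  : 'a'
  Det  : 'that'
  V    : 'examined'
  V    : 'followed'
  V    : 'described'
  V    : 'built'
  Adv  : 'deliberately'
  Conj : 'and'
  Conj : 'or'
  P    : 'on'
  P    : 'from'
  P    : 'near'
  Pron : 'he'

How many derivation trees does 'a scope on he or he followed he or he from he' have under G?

Two of the 6 distinct bracketings:
[S [NP [NP [NP [Det a] [N scope]] [PP [P on] [NP [Pron he]]]] [Conj or] [NP [Pron he]]] [VP [V followed] [NP [NP [Pron he]] [Conj or] [NP [NP [Pron he]] [PP [P from] [NP [Pron he]]]]]]]
[S [NP [NP [NP [Det a] [N scope]] [PP [P on] [NP [Pron he]]]] [Conj or] [NP [Pron he]]] [VP [V followed] [NP [NP [NP [Pron he]] [Conj or] [NP [Pron he]]] [PP [P from] [NP [Pron he]]]]]]
The trees differ in how a recursive rule is bracketed over the same span.

6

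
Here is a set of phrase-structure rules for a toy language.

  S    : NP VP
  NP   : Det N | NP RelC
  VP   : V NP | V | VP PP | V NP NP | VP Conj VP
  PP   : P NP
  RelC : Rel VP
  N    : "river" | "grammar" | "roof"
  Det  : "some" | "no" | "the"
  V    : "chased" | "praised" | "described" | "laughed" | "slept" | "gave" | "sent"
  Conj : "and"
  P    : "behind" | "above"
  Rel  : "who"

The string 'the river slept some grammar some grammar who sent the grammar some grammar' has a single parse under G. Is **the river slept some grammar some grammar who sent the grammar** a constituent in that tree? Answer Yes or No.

No

[S [NP [Det the] [N river]] [VP [V slept] [NP [Det some] [N grammar]] [NP [NP [Det some] [N grammar]] [RelC [Rel who] [VP [V sent] [NP [Det the] [N grammar]] [NP [Det some] [N grammar]]]]]]]
The smallest constituent containing 'the river slept some grammar some grammar who sent the grammar' is the S spanning 'the river slept some grammar some grammar who sent the grammar some grammar'; no single node in the tree dominates exactly the given words.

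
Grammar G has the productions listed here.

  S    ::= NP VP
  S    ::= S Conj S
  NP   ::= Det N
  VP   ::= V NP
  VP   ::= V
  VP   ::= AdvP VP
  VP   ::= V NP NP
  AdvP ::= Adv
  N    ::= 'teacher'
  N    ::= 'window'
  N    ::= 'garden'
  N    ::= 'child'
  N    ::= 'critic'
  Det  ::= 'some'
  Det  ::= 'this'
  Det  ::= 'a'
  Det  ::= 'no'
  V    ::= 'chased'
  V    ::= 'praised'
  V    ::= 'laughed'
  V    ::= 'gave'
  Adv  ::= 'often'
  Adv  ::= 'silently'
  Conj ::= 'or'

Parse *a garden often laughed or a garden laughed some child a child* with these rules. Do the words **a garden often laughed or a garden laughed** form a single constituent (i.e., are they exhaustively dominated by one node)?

No

[S [S [NP [Det a] [N garden]] [VP [AdvP [Adv often]] [VP [V laughed]]]] [Conj or] [S [NP [Det a] [N garden]] [VP [V laughed] [NP [Det some] [N child]] [NP [Det a] [N child]]]]]
The smallest constituent containing 'a garden often laughed or a garden laughed' is the S spanning 'a garden often laughed or a garden laughed some child a child'; no single node in the tree dominates exactly the given words.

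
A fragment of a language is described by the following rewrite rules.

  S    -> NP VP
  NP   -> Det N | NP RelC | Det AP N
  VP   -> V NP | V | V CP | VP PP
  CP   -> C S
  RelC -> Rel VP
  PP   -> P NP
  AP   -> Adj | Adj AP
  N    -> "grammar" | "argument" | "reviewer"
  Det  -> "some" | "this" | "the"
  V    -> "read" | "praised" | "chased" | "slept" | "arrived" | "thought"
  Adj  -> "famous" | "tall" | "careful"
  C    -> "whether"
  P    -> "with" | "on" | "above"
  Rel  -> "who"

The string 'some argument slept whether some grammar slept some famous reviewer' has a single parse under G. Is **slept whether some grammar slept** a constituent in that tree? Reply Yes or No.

No

[S [NP [Det some] [N argument]] [VP [V slept] [CP [C whether] [S [NP [Det some] [N grammar]] [VP [V slept] [NP [Det some] [AP [Adj famous]] [N reviewer]]]]]]]
The smallest constituent containing 'slept whether some grammar slept' is the VP spanning 'slept whether some grammar slept some famous reviewer'; no single node in the tree dominates exactly the given words.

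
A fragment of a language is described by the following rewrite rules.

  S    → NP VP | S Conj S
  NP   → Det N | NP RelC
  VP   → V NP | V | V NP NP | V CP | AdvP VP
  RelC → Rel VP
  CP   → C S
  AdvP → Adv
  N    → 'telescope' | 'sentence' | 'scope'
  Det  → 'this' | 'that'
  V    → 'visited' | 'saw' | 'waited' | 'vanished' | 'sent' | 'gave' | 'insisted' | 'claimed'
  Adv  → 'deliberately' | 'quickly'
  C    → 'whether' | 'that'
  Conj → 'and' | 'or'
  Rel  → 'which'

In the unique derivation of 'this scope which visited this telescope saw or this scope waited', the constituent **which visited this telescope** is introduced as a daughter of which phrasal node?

S
  S
    NP
      NP
        Det: this
        N: scope
      RelC
        Rel: which
        VP
          V: visited
          NP
            Det: this
            N: telescope
    VP
      V: saw
  Conj: or
  S
    NP
      Det: this
      N: scope
    VP
      V: waited
The span 'which visited this telescope' is the RelC node built by RelC → Rel VP.
Its mother is the NP built by NP → NP RelC.

NP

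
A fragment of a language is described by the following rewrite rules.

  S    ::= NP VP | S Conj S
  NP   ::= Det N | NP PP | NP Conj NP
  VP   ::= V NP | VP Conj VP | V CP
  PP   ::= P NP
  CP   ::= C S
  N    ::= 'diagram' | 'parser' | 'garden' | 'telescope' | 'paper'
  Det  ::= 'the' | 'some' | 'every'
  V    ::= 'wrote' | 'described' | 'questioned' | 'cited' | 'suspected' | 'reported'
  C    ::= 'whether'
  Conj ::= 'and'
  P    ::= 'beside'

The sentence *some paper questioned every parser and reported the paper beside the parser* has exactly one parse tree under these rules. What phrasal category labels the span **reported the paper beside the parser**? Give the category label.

[S [NP [Det some] [N paper]] [VP [VP [V questioned] [NP [Det every] [N parser]]] [Conj and] [VP [V reported] [NP [NP [Det the] [N paper]] [PP [P beside] [NP [Det the] [N parser]]]]]]]
The span 'reported the paper beside the parser' is the VP node built by VP → V NP.

VP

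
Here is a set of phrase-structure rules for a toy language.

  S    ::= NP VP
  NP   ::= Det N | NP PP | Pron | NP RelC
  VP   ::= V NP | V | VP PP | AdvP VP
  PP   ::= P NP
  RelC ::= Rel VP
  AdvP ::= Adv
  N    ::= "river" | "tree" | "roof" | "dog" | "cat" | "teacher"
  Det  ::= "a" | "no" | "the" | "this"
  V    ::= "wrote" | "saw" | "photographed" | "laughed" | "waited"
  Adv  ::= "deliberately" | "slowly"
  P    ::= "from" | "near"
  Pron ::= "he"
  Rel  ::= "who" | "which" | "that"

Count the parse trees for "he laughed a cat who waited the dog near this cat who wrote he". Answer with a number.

8

Two of the 8 distinct bracketings:
[S [NP [Pron he]] [VP [V laughed] [NP [NP [NP [Det a] [N cat]] [RelC [Rel who] [VP [V waited] [NP [Det the] [N dog]]]]] [PP [P near] [NP [NP [Det this] [N cat]] [RelC [Rel who] [VP [V wrote] [NP [Pron he]]]]]]]]]
[S [NP [Pron he]] [VP [V laughed] [NP [NP [Det a] [N cat]] [RelC [Rel who] [VP [V waited] [NP [NP [Det the] [N dog]] [PP [P near] [NP [NP [Det this] [N cat]] [RelC [Rel who] [VP [V wrote] [NP [Pron he]]]]]]]]]]]]
The trees differ in how a recursive rule is bracketed over the same span.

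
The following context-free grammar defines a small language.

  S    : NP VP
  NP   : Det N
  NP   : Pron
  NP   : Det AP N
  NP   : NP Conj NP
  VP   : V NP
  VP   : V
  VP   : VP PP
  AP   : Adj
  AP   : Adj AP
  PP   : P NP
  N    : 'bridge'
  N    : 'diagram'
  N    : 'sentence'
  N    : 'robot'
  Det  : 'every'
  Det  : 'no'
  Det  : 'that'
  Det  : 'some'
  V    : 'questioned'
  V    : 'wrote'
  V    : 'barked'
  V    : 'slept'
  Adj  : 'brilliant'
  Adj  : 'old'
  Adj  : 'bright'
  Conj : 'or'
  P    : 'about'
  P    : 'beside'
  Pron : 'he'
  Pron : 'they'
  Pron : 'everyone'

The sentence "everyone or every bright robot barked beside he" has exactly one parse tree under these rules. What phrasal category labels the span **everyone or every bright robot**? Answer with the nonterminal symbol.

[S [NP [NP [Pron everyone]] [Conj or] [NP [Det every] [AP [Adj bright]] [N robot]]] [VP [VP [V barked]] [PP [P beside] [NP [Pron he]]]]]
The span 'everyone or every bright robot' is the NP node built by NP → NP Conj NP.

NP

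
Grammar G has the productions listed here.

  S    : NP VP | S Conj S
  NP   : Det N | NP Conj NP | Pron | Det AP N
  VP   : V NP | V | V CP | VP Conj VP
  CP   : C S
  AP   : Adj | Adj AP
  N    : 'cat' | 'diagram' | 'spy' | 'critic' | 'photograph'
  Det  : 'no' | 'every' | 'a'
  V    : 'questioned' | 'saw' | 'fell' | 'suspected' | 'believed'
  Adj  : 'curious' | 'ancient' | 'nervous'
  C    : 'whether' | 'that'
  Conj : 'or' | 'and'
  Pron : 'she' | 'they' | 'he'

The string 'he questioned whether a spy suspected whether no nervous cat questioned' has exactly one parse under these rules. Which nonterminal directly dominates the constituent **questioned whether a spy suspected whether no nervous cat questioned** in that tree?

S

S
  NP
    Pron: he
  VP
    V: questioned
    CP
      C: whether
      S
        NP
          Det: a
          N: spy
        VP
          V: suspected
          CP
            C: whether
            S
              NP
                Det: no
                AP
                  Adj: nervous
                N: cat
              VP
                V: questioned
The span 'questioned whether a spy suspected whether no nervous cat questioned' is the VP node built by VP → V CP.
Its mother is the S built by S → NP VP.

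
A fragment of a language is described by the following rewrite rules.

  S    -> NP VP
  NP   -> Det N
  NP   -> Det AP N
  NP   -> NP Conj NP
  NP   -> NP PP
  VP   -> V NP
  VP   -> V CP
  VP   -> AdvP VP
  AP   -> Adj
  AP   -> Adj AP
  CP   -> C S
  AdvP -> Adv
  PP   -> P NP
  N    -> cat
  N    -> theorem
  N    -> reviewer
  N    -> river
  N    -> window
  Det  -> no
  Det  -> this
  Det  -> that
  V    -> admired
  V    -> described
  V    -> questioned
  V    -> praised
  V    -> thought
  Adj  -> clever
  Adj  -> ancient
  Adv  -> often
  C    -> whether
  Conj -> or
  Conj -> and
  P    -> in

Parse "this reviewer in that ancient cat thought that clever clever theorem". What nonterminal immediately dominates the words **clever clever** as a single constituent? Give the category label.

AP

S
  NP
    NP
      Det: this
      N: reviewer
    PP
      P: in
      NP
        Det: that
        AP
          Adj: ancient
        N: cat
  VP
    V: thought
    NP
      Det: that
      AP
        Adj: clever
        AP
          Adj: clever
      N: theorem
The span 'clever clever' is the AP node built by AP → Adj AP.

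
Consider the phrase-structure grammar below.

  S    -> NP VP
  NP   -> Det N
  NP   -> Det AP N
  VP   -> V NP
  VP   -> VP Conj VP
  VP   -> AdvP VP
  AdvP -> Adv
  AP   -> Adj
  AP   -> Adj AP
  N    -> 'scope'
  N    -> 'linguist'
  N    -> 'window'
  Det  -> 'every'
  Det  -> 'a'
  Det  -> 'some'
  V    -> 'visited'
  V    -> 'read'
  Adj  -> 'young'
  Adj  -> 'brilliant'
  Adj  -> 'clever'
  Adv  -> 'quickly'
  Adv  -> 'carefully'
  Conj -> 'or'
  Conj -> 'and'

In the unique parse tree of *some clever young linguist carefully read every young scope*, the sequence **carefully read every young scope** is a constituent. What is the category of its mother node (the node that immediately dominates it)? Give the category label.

S
  NP
    Det: some
    AP
      Adj: clever
      AP
        Adj: young
    N: linguist
  VP
    AdvP
      Adv: carefully
    VP
      V: read
      NP
        Det: every
        AP
          Adj: young
        N: scope
The span 'carefully read every young scope' is the VP node built by VP → AdvP VP.
Its mother is the S built by S → NP VP.

S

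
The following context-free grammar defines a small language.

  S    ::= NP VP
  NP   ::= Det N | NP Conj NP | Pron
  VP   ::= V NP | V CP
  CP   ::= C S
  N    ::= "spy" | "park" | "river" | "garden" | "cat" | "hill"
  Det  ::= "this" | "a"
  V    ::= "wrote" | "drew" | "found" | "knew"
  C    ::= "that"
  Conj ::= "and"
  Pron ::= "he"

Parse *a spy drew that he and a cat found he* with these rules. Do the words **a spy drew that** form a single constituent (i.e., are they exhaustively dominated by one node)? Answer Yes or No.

No

[S [NP [Det a] [N spy]] [VP [V drew] [CP [C that] [S [NP [NP [Pron he]] [Conj and] [NP [Det a] [N cat]]] [VP [V found] [NP [Pron he]]]]]]]
The smallest constituent containing 'a spy drew that' is the S spanning 'a spy drew that he and a cat found he'; no single node in the tree dominates exactly the given words.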